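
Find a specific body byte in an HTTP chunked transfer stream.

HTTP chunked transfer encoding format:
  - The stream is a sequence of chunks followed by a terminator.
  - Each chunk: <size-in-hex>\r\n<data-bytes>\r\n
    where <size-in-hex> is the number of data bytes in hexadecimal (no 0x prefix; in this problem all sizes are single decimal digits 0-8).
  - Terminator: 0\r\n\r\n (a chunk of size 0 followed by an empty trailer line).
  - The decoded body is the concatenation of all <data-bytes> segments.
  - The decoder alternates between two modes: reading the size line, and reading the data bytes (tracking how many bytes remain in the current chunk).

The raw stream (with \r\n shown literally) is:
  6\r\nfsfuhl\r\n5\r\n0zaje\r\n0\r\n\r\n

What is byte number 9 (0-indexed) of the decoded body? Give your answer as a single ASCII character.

Answer: j

Derivation:
Chunk 1: stream[0..1]='6' size=0x6=6, data at stream[3..9]='fsfuhl' -> body[0..6], body so far='fsfuhl'
Chunk 2: stream[11..12]='5' size=0x5=5, data at stream[14..19]='0zaje' -> body[6..11], body so far='fsfuhl0zaje'
Chunk 3: stream[21..22]='0' size=0 (terminator). Final body='fsfuhl0zaje' (11 bytes)
Body byte 9 = 'j'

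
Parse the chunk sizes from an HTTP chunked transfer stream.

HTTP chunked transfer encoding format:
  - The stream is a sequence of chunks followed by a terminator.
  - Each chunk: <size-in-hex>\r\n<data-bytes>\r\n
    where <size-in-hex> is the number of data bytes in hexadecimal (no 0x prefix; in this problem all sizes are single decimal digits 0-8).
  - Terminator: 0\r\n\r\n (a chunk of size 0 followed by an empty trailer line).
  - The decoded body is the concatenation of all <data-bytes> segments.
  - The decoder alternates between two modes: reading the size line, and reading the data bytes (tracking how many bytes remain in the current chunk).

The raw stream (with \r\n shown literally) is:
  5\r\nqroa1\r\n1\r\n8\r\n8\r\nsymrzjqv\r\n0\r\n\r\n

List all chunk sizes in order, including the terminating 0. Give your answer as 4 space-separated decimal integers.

Answer: 5 1 8 0

Derivation:
Chunk 1: stream[0..1]='5' size=0x5=5, data at stream[3..8]='qroa1' -> body[0..5], body so far='qroa1'
Chunk 2: stream[10..11]='1' size=0x1=1, data at stream[13..14]='8' -> body[5..6], body so far='qroa18'
Chunk 3: stream[16..17]='8' size=0x8=8, data at stream[19..27]='symrzjqv' -> body[6..14], body so far='qroa18symrzjqv'
Chunk 4: stream[29..30]='0' size=0 (terminator). Final body='qroa18symrzjqv' (14 bytes)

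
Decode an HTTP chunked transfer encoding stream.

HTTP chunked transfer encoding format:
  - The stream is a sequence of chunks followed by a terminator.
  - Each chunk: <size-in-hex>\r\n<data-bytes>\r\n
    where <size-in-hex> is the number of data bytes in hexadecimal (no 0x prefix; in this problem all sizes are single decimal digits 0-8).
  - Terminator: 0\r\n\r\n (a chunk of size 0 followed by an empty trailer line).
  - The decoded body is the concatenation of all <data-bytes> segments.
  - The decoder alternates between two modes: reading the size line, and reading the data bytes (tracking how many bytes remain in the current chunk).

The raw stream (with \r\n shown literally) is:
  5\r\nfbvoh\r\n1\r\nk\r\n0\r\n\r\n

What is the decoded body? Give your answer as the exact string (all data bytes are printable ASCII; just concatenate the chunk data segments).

Answer: fbvohk

Derivation:
Chunk 1: stream[0..1]='5' size=0x5=5, data at stream[3..8]='fbvoh' -> body[0..5], body so far='fbvoh'
Chunk 2: stream[10..11]='1' size=0x1=1, data at stream[13..14]='k' -> body[5..6], body so far='fbvohk'
Chunk 3: stream[16..17]='0' size=0 (terminator). Final body='fbvohk' (6 bytes)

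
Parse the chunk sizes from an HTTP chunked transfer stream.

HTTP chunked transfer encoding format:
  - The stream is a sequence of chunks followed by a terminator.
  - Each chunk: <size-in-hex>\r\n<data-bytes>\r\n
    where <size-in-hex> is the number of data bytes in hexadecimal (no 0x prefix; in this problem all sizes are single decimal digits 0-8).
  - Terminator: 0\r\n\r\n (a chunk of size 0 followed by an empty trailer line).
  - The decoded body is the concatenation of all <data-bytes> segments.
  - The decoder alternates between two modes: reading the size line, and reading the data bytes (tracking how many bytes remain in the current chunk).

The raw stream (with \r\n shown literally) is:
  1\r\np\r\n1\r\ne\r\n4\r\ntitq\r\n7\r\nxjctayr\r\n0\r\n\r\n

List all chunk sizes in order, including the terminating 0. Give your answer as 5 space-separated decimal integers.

Chunk 1: stream[0..1]='1' size=0x1=1, data at stream[3..4]='p' -> body[0..1], body so far='p'
Chunk 2: stream[6..7]='1' size=0x1=1, data at stream[9..10]='e' -> body[1..2], body so far='pe'
Chunk 3: stream[12..13]='4' size=0x4=4, data at stream[15..19]='titq' -> body[2..6], body so far='petitq'
Chunk 4: stream[21..22]='7' size=0x7=7, data at stream[24..31]='xjctayr' -> body[6..13], body so far='petitqxjctayr'
Chunk 5: stream[33..34]='0' size=0 (terminator). Final body='petitqxjctayr' (13 bytes)

Answer: 1 1 4 7 0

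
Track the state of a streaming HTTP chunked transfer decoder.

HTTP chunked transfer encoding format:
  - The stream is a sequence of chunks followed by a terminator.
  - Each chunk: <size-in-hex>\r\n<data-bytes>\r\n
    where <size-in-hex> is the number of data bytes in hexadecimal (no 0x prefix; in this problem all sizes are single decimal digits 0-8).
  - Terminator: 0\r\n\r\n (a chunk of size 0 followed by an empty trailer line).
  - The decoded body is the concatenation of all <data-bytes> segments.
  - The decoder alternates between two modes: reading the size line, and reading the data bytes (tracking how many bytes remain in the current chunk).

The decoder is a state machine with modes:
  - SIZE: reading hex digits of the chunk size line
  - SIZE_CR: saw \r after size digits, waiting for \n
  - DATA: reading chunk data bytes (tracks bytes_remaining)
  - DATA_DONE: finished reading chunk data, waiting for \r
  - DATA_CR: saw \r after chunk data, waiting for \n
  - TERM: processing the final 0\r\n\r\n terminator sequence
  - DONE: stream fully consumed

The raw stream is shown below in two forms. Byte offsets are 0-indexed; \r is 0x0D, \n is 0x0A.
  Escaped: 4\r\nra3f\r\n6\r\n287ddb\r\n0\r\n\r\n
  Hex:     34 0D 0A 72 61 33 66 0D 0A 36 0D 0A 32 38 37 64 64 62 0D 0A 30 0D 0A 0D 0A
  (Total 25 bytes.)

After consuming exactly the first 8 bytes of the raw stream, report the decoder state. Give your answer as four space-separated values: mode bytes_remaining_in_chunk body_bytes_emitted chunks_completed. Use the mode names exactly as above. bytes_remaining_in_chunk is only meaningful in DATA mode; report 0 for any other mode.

Answer: DATA_CR 0 4 0

Derivation:
Byte 0 = '4': mode=SIZE remaining=0 emitted=0 chunks_done=0
Byte 1 = 0x0D: mode=SIZE_CR remaining=0 emitted=0 chunks_done=0
Byte 2 = 0x0A: mode=DATA remaining=4 emitted=0 chunks_done=0
Byte 3 = 'r': mode=DATA remaining=3 emitted=1 chunks_done=0
Byte 4 = 'a': mode=DATA remaining=2 emitted=2 chunks_done=0
Byte 5 = '3': mode=DATA remaining=1 emitted=3 chunks_done=0
Byte 6 = 'f': mode=DATA_DONE remaining=0 emitted=4 chunks_done=0
Byte 7 = 0x0D: mode=DATA_CR remaining=0 emitted=4 chunks_done=0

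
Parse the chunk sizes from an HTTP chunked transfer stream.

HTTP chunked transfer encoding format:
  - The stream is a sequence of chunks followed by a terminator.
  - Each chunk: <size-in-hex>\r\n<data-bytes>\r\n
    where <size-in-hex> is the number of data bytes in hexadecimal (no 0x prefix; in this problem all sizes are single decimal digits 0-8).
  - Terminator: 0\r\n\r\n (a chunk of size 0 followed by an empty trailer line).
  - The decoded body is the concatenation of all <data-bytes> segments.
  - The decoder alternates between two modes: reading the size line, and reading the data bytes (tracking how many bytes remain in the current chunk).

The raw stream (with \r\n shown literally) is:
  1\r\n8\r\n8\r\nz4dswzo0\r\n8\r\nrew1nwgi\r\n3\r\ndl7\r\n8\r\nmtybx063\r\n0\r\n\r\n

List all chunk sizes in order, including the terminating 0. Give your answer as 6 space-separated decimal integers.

Answer: 1 8 8 3 8 0

Derivation:
Chunk 1: stream[0..1]='1' size=0x1=1, data at stream[3..4]='8' -> body[0..1], body so far='8'
Chunk 2: stream[6..7]='8' size=0x8=8, data at stream[9..17]='z4dswzo0' -> body[1..9], body so far='8z4dswzo0'
Chunk 3: stream[19..20]='8' size=0x8=8, data at stream[22..30]='rew1nwgi' -> body[9..17], body so far='8z4dswzo0rew1nwgi'
Chunk 4: stream[32..33]='3' size=0x3=3, data at stream[35..38]='dl7' -> body[17..20], body so far='8z4dswzo0rew1nwgidl7'
Chunk 5: stream[40..41]='8' size=0x8=8, data at stream[43..51]='mtybx063' -> body[20..28], body so far='8z4dswzo0rew1nwgidl7mtybx063'
Chunk 6: stream[53..54]='0' size=0 (terminator). Final body='8z4dswzo0rew1nwgidl7mtybx063' (28 bytes)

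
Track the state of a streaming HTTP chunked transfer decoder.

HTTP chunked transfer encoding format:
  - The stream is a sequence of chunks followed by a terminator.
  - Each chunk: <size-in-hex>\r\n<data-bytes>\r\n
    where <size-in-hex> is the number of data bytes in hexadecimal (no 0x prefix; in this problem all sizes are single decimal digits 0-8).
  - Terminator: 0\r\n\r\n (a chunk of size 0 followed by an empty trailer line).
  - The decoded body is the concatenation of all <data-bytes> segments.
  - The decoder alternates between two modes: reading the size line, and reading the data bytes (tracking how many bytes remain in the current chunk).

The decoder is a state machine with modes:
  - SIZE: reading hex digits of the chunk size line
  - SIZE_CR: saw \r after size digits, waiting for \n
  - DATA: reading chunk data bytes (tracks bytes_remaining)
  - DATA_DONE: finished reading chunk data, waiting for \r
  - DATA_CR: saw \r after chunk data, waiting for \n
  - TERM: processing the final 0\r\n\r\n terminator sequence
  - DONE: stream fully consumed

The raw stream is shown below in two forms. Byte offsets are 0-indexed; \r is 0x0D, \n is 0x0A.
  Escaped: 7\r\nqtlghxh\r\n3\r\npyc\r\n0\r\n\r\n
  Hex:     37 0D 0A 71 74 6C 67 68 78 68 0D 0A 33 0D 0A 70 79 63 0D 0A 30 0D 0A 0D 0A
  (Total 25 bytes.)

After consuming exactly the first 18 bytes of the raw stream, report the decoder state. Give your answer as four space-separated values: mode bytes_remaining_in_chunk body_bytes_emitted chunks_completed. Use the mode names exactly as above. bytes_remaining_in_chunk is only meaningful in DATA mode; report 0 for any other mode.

Answer: DATA_DONE 0 10 1

Derivation:
Byte 0 = '7': mode=SIZE remaining=0 emitted=0 chunks_done=0
Byte 1 = 0x0D: mode=SIZE_CR remaining=0 emitted=0 chunks_done=0
Byte 2 = 0x0A: mode=DATA remaining=7 emitted=0 chunks_done=0
Byte 3 = 'q': mode=DATA remaining=6 emitted=1 chunks_done=0
Byte 4 = 't': mode=DATA remaining=5 emitted=2 chunks_done=0
Byte 5 = 'l': mode=DATA remaining=4 emitted=3 chunks_done=0
Byte 6 = 'g': mode=DATA remaining=3 emitted=4 chunks_done=0
Byte 7 = 'h': mode=DATA remaining=2 emitted=5 chunks_done=0
Byte 8 = 'x': mode=DATA remaining=1 emitted=6 chunks_done=0
Byte 9 = 'h': mode=DATA_DONE remaining=0 emitted=7 chunks_done=0
Byte 10 = 0x0D: mode=DATA_CR remaining=0 emitted=7 chunks_done=0
Byte 11 = 0x0A: mode=SIZE remaining=0 emitted=7 chunks_done=1
Byte 12 = '3': mode=SIZE remaining=0 emitted=7 chunks_done=1
Byte 13 = 0x0D: mode=SIZE_CR remaining=0 emitted=7 chunks_done=1
Byte 14 = 0x0A: mode=DATA remaining=3 emitted=7 chunks_done=1
Byte 15 = 'p': mode=DATA remaining=2 emitted=8 chunks_done=1
Byte 16 = 'y': mode=DATA remaining=1 emitted=9 chunks_done=1
Byte 17 = 'c': mode=DATA_DONE remaining=0 emitted=10 chunks_done=1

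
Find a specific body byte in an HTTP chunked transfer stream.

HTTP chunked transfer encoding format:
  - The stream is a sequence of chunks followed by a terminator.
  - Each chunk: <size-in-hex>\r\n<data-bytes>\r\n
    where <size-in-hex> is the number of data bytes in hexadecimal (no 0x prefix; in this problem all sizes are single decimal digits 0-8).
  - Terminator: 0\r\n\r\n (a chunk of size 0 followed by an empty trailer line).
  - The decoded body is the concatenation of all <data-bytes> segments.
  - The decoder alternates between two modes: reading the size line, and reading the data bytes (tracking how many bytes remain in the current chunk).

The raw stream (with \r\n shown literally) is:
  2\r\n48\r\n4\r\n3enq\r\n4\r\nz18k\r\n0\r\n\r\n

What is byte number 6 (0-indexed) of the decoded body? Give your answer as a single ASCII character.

Chunk 1: stream[0..1]='2' size=0x2=2, data at stream[3..5]='48' -> body[0..2], body so far='48'
Chunk 2: stream[7..8]='4' size=0x4=4, data at stream[10..14]='3enq' -> body[2..6], body so far='483enq'
Chunk 3: stream[16..17]='4' size=0x4=4, data at stream[19..23]='z18k' -> body[6..10], body so far='483enqz18k'
Chunk 4: stream[25..26]='0' size=0 (terminator). Final body='483enqz18k' (10 bytes)
Body byte 6 = 'z'

Answer: z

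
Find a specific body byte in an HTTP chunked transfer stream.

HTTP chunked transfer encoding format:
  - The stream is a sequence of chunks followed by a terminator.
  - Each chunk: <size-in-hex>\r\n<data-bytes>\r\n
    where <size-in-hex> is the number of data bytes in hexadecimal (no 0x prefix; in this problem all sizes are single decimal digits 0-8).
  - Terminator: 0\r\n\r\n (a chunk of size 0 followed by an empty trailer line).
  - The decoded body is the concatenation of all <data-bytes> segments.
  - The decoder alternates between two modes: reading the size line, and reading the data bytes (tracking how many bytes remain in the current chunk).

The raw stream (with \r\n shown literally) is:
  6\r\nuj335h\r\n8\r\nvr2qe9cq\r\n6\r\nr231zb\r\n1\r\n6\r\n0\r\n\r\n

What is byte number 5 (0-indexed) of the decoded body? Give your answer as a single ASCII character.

Answer: h

Derivation:
Chunk 1: stream[0..1]='6' size=0x6=6, data at stream[3..9]='uj335h' -> body[0..6], body so far='uj335h'
Chunk 2: stream[11..12]='8' size=0x8=8, data at stream[14..22]='vr2qe9cq' -> body[6..14], body so far='uj335hvr2qe9cq'
Chunk 3: stream[24..25]='6' size=0x6=6, data at stream[27..33]='r231zb' -> body[14..20], body so far='uj335hvr2qe9cqr231zb'
Chunk 4: stream[35..36]='1' size=0x1=1, data at stream[38..39]='6' -> body[20..21], body so far='uj335hvr2qe9cqr231zb6'
Chunk 5: stream[41..42]='0' size=0 (terminator). Final body='uj335hvr2qe9cqr231zb6' (21 bytes)
Body byte 5 = 'h'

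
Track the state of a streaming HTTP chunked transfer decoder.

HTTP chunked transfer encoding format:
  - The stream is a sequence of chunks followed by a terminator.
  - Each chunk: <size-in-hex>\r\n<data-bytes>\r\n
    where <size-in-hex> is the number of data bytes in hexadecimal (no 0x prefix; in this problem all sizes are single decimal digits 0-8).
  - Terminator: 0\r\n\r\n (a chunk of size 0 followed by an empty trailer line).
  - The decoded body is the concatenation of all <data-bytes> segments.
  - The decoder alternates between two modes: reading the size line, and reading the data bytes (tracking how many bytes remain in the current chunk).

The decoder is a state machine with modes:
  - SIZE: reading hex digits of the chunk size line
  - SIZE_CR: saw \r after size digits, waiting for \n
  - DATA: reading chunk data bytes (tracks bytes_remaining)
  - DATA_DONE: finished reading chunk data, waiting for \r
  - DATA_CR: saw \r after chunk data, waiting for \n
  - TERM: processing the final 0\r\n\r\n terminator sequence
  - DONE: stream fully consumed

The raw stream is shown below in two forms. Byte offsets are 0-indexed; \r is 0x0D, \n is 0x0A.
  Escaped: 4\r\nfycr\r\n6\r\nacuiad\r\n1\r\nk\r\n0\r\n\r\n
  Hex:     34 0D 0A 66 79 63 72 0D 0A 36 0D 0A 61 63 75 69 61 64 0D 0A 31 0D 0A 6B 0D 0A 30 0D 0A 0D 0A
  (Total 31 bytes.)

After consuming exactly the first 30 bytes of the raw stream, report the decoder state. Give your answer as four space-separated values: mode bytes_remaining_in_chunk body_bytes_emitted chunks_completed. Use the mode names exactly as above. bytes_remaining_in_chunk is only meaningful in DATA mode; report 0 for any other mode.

Answer: TERM 0 11 3

Derivation:
Byte 0 = '4': mode=SIZE remaining=0 emitted=0 chunks_done=0
Byte 1 = 0x0D: mode=SIZE_CR remaining=0 emitted=0 chunks_done=0
Byte 2 = 0x0A: mode=DATA remaining=4 emitted=0 chunks_done=0
Byte 3 = 'f': mode=DATA remaining=3 emitted=1 chunks_done=0
Byte 4 = 'y': mode=DATA remaining=2 emitted=2 chunks_done=0
Byte 5 = 'c': mode=DATA remaining=1 emitted=3 chunks_done=0
Byte 6 = 'r': mode=DATA_DONE remaining=0 emitted=4 chunks_done=0
Byte 7 = 0x0D: mode=DATA_CR remaining=0 emitted=4 chunks_done=0
Byte 8 = 0x0A: mode=SIZE remaining=0 emitted=4 chunks_done=1
Byte 9 = '6': mode=SIZE remaining=0 emitted=4 chunks_done=1
Byte 10 = 0x0D: mode=SIZE_CR remaining=0 emitted=4 chunks_done=1
Byte 11 = 0x0A: mode=DATA remaining=6 emitted=4 chunks_done=1
Byte 12 = 'a': mode=DATA remaining=5 emitted=5 chunks_done=1
Byte 13 = 'c': mode=DATA remaining=4 emitted=6 chunks_done=1
Byte 14 = 'u': mode=DATA remaining=3 emitted=7 chunks_done=1
Byte 15 = 'i': mode=DATA remaining=2 emitted=8 chunks_done=1
Byte 16 = 'a': mode=DATA remaining=1 emitted=9 chunks_done=1
Byte 17 = 'd': mode=DATA_DONE remaining=0 emitted=10 chunks_done=1
Byte 18 = 0x0D: mode=DATA_CR remaining=0 emitted=10 chunks_done=1
Byte 19 = 0x0A: mode=SIZE remaining=0 emitted=10 chunks_done=2
Byte 20 = '1': mode=SIZE remaining=0 emitted=10 chunks_done=2
Byte 21 = 0x0D: mode=SIZE_CR remaining=0 emitted=10 chunks_done=2
Byte 22 = 0x0A: mode=DATA remaining=1 emitted=10 chunks_done=2
Byte 23 = 'k': mode=DATA_DONE remaining=0 emitted=11 chunks_done=2
Byte 24 = 0x0D: mode=DATA_CR remaining=0 emitted=11 chunks_done=2
Byte 25 = 0x0A: mode=SIZE remaining=0 emitted=11 chunks_done=3
Byte 26 = '0': mode=SIZE remaining=0 emitted=11 chunks_done=3
Byte 27 = 0x0D: mode=SIZE_CR remaining=0 emitted=11 chunks_done=3
Byte 28 = 0x0A: mode=TERM remaining=0 emitted=11 chunks_done=3
Byte 29 = 0x0D: mode=TERM remaining=0 emitted=11 chunks_done=3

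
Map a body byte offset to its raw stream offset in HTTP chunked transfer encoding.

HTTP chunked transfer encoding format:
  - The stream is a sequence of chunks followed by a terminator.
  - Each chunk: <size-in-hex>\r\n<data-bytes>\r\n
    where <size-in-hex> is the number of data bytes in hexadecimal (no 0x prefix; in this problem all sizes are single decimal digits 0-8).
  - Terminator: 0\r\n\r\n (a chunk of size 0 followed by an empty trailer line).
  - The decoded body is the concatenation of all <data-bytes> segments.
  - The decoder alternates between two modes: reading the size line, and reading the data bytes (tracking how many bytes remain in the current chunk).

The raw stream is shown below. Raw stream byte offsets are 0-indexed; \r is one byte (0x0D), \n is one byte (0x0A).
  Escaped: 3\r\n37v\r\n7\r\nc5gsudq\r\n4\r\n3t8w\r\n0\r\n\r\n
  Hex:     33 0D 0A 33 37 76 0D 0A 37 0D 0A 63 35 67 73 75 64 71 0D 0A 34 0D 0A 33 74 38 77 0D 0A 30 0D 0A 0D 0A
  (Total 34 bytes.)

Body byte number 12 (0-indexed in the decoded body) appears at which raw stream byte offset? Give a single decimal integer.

Answer: 25

Derivation:
Chunk 1: stream[0..1]='3' size=0x3=3, data at stream[3..6]='37v' -> body[0..3], body so far='37v'
Chunk 2: stream[8..9]='7' size=0x7=7, data at stream[11..18]='c5gsudq' -> body[3..10], body so far='37vc5gsudq'
Chunk 3: stream[20..21]='4' size=0x4=4, data at stream[23..27]='3t8w' -> body[10..14], body so far='37vc5gsudq3t8w'
Chunk 4: stream[29..30]='0' size=0 (terminator). Final body='37vc5gsudq3t8w' (14 bytes)
Body byte 12 at stream offset 25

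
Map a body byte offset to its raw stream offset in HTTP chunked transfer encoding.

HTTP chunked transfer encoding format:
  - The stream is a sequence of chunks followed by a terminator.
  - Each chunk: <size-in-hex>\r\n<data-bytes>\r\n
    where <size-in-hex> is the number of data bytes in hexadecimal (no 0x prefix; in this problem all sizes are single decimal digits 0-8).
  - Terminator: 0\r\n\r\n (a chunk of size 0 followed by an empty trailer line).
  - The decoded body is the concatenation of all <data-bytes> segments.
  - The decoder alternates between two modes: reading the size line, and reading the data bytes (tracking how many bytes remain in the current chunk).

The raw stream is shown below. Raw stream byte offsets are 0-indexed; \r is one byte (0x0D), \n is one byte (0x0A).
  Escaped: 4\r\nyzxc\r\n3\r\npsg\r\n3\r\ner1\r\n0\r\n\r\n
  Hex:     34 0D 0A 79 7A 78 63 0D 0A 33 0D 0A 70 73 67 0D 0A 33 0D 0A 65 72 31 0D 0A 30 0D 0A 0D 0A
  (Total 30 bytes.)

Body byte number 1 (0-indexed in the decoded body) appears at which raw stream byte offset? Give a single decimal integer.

Answer: 4

Derivation:
Chunk 1: stream[0..1]='4' size=0x4=4, data at stream[3..7]='yzxc' -> body[0..4], body so far='yzxc'
Chunk 2: stream[9..10]='3' size=0x3=3, data at stream[12..15]='psg' -> body[4..7], body so far='yzxcpsg'
Chunk 3: stream[17..18]='3' size=0x3=3, data at stream[20..23]='er1' -> body[7..10], body so far='yzxcpsger1'
Chunk 4: stream[25..26]='0' size=0 (terminator). Final body='yzxcpsger1' (10 bytes)
Body byte 1 at stream offset 4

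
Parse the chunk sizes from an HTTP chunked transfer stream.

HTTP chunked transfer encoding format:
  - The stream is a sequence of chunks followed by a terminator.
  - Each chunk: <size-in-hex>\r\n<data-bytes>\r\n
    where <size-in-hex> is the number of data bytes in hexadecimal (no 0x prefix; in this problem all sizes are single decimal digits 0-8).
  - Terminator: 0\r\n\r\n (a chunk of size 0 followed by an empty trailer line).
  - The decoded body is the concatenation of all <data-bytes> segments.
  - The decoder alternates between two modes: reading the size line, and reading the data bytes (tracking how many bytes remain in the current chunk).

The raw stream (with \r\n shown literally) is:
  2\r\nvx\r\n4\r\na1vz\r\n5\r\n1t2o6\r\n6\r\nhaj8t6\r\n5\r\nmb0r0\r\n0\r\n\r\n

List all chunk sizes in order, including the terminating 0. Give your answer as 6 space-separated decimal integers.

Chunk 1: stream[0..1]='2' size=0x2=2, data at stream[3..5]='vx' -> body[0..2], body so far='vx'
Chunk 2: stream[7..8]='4' size=0x4=4, data at stream[10..14]='a1vz' -> body[2..6], body so far='vxa1vz'
Chunk 3: stream[16..17]='5' size=0x5=5, data at stream[19..24]='1t2o6' -> body[6..11], body so far='vxa1vz1t2o6'
Chunk 4: stream[26..27]='6' size=0x6=6, data at stream[29..35]='haj8t6' -> body[11..17], body so far='vxa1vz1t2o6haj8t6'
Chunk 5: stream[37..38]='5' size=0x5=5, data at stream[40..45]='mb0r0' -> body[17..22], body so far='vxa1vz1t2o6haj8t6mb0r0'
Chunk 6: stream[47..48]='0' size=0 (terminator). Final body='vxa1vz1t2o6haj8t6mb0r0' (22 bytes)

Answer: 2 4 5 6 5 0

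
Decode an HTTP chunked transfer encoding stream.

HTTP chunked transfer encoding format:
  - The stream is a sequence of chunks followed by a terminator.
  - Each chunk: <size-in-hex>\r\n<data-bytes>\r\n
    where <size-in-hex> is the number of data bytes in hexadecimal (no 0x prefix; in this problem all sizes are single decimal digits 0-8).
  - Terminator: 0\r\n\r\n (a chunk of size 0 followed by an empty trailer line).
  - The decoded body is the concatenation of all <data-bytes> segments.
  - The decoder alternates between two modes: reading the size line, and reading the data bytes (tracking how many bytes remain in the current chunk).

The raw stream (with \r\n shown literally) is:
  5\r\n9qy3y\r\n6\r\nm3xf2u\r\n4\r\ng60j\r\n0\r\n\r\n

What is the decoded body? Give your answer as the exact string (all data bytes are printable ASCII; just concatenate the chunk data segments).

Chunk 1: stream[0..1]='5' size=0x5=5, data at stream[3..8]='9qy3y' -> body[0..5], body so far='9qy3y'
Chunk 2: stream[10..11]='6' size=0x6=6, data at stream[13..19]='m3xf2u' -> body[5..11], body so far='9qy3ym3xf2u'
Chunk 3: stream[21..22]='4' size=0x4=4, data at stream[24..28]='g60j' -> body[11..15], body so far='9qy3ym3xf2ug60j'
Chunk 4: stream[30..31]='0' size=0 (terminator). Final body='9qy3ym3xf2ug60j' (15 bytes)

Answer: 9qy3ym3xf2ug60j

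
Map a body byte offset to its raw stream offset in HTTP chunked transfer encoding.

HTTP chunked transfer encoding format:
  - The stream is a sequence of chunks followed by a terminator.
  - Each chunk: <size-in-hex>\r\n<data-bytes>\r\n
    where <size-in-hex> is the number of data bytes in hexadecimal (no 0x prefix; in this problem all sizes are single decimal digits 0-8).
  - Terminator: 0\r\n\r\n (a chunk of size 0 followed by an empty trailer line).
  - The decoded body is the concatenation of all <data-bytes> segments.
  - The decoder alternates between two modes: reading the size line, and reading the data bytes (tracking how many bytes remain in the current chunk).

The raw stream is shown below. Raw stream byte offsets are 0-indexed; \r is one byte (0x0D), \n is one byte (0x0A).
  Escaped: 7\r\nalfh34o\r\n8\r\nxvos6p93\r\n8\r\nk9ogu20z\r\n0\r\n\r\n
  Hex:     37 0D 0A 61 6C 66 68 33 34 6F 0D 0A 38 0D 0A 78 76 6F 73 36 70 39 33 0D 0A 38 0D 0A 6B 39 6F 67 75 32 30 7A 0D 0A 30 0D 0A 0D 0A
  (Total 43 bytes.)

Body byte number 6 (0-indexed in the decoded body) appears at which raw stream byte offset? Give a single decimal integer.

Answer: 9

Derivation:
Chunk 1: stream[0..1]='7' size=0x7=7, data at stream[3..10]='alfh34o' -> body[0..7], body so far='alfh34o'
Chunk 2: stream[12..13]='8' size=0x8=8, data at stream[15..23]='xvos6p93' -> body[7..15], body so far='alfh34oxvos6p93'
Chunk 3: stream[25..26]='8' size=0x8=8, data at stream[28..36]='k9ogu20z' -> body[15..23], body so far='alfh34oxvos6p93k9ogu20z'
Chunk 4: stream[38..39]='0' size=0 (terminator). Final body='alfh34oxvos6p93k9ogu20z' (23 bytes)
Body byte 6 at stream offset 9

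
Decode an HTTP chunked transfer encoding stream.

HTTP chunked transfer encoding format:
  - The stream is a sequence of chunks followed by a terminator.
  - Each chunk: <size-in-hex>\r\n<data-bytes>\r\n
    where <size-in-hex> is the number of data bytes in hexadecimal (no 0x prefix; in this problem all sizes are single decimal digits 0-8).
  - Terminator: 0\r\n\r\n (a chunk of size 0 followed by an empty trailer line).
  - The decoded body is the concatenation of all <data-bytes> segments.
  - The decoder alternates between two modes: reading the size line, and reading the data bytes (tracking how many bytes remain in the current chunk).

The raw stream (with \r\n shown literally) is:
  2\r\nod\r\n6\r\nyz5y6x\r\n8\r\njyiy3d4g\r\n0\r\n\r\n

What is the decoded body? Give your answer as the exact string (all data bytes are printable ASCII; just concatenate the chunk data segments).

Answer: odyz5y6xjyiy3d4g

Derivation:
Chunk 1: stream[0..1]='2' size=0x2=2, data at stream[3..5]='od' -> body[0..2], body so far='od'
Chunk 2: stream[7..8]='6' size=0x6=6, data at stream[10..16]='yz5y6x' -> body[2..8], body so far='odyz5y6x'
Chunk 3: stream[18..19]='8' size=0x8=8, data at stream[21..29]='jyiy3d4g' -> body[8..16], body so far='odyz5y6xjyiy3d4g'
Chunk 4: stream[31..32]='0' size=0 (terminator). Final body='odyz5y6xjyiy3d4g' (16 bytes)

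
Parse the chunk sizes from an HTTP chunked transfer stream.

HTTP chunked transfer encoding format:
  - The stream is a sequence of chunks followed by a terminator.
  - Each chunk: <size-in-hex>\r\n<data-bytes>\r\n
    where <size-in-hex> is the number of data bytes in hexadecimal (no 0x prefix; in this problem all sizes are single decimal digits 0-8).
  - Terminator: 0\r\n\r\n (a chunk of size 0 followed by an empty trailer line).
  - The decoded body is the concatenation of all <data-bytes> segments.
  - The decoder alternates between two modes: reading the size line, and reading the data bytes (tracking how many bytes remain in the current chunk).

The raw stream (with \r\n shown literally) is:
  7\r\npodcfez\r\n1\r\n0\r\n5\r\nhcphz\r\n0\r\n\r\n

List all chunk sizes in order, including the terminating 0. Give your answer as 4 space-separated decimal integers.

Answer: 7 1 5 0

Derivation:
Chunk 1: stream[0..1]='7' size=0x7=7, data at stream[3..10]='podcfez' -> body[0..7], body so far='podcfez'
Chunk 2: stream[12..13]='1' size=0x1=1, data at stream[15..16]='0' -> body[7..8], body so far='podcfez0'
Chunk 3: stream[18..19]='5' size=0x5=5, data at stream[21..26]='hcphz' -> body[8..13], body so far='podcfez0hcphz'
Chunk 4: stream[28..29]='0' size=0 (terminator). Final body='podcfez0hcphz' (13 bytes)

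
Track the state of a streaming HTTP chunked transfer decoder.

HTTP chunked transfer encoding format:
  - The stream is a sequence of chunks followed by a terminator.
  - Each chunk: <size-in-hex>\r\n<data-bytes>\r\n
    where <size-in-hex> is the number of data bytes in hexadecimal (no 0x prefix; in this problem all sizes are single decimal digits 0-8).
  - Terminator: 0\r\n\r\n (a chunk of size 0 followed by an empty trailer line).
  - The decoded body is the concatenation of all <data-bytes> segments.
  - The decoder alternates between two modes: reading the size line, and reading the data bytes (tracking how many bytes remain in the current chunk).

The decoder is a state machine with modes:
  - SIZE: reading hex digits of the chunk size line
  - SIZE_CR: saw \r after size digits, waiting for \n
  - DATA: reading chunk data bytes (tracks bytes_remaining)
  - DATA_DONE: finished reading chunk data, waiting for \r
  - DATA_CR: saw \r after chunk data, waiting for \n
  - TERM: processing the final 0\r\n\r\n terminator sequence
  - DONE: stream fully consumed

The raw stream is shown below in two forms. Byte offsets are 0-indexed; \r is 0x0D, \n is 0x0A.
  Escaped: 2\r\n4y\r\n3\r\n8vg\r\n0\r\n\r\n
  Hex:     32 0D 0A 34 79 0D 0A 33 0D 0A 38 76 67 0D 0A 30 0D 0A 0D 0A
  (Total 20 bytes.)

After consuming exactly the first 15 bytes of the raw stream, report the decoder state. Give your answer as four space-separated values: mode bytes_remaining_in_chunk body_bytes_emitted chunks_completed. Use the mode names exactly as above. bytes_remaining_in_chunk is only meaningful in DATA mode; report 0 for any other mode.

Byte 0 = '2': mode=SIZE remaining=0 emitted=0 chunks_done=0
Byte 1 = 0x0D: mode=SIZE_CR remaining=0 emitted=0 chunks_done=0
Byte 2 = 0x0A: mode=DATA remaining=2 emitted=0 chunks_done=0
Byte 3 = '4': mode=DATA remaining=1 emitted=1 chunks_done=0
Byte 4 = 'y': mode=DATA_DONE remaining=0 emitted=2 chunks_done=0
Byte 5 = 0x0D: mode=DATA_CR remaining=0 emitted=2 chunks_done=0
Byte 6 = 0x0A: mode=SIZE remaining=0 emitted=2 chunks_done=1
Byte 7 = '3': mode=SIZE remaining=0 emitted=2 chunks_done=1
Byte 8 = 0x0D: mode=SIZE_CR remaining=0 emitted=2 chunks_done=1
Byte 9 = 0x0A: mode=DATA remaining=3 emitted=2 chunks_done=1
Byte 10 = '8': mode=DATA remaining=2 emitted=3 chunks_done=1
Byte 11 = 'v': mode=DATA remaining=1 emitted=4 chunks_done=1
Byte 12 = 'g': mode=DATA_DONE remaining=0 emitted=5 chunks_done=1
Byte 13 = 0x0D: mode=DATA_CR remaining=0 emitted=5 chunks_done=1
Byte 14 = 0x0A: mode=SIZE remaining=0 emitted=5 chunks_done=2

Answer: SIZE 0 5 2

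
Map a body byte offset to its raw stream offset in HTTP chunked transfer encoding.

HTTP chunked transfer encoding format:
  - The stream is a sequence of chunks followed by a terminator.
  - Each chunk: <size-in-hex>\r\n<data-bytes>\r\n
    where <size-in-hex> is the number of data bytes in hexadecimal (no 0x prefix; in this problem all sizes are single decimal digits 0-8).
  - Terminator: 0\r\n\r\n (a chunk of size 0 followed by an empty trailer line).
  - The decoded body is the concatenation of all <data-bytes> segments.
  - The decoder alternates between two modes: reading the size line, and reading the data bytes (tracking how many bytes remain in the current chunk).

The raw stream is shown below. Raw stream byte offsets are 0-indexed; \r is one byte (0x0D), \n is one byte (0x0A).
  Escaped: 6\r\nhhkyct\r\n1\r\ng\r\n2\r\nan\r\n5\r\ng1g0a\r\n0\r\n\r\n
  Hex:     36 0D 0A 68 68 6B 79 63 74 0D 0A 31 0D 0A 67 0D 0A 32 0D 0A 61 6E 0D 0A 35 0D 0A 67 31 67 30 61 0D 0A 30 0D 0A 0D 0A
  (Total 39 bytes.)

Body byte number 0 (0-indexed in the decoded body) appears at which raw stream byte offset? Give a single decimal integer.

Answer: 3

Derivation:
Chunk 1: stream[0..1]='6' size=0x6=6, data at stream[3..9]='hhkyct' -> body[0..6], body so far='hhkyct'
Chunk 2: stream[11..12]='1' size=0x1=1, data at stream[14..15]='g' -> body[6..7], body so far='hhkyctg'
Chunk 3: stream[17..18]='2' size=0x2=2, data at stream[20..22]='an' -> body[7..9], body so far='hhkyctgan'
Chunk 4: stream[24..25]='5' size=0x5=5, data at stream[27..32]='g1g0a' -> body[9..14], body so far='hhkyctgang1g0a'
Chunk 5: stream[34..35]='0' size=0 (terminator). Final body='hhkyctgang1g0a' (14 bytes)
Body byte 0 at stream offset 3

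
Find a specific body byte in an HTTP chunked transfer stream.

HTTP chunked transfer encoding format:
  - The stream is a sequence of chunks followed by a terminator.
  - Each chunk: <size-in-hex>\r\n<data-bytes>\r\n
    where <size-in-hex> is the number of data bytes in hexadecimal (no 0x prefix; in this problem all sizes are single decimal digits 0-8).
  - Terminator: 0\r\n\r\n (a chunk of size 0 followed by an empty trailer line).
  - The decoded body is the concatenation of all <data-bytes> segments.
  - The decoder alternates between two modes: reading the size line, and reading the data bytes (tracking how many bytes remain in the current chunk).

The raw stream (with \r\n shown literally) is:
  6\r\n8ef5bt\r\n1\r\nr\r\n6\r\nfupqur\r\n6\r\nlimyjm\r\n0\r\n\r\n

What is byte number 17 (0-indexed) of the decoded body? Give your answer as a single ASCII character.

Answer: j

Derivation:
Chunk 1: stream[0..1]='6' size=0x6=6, data at stream[3..9]='8ef5bt' -> body[0..6], body so far='8ef5bt'
Chunk 2: stream[11..12]='1' size=0x1=1, data at stream[14..15]='r' -> body[6..7], body so far='8ef5btr'
Chunk 3: stream[17..18]='6' size=0x6=6, data at stream[20..26]='fupqur' -> body[7..13], body so far='8ef5btrfupqur'
Chunk 4: stream[28..29]='6' size=0x6=6, data at stream[31..37]='limyjm' -> body[13..19], body so far='8ef5btrfupqurlimyjm'
Chunk 5: stream[39..40]='0' size=0 (terminator). Final body='8ef5btrfupqurlimyjm' (19 bytes)
Body byte 17 = 'j'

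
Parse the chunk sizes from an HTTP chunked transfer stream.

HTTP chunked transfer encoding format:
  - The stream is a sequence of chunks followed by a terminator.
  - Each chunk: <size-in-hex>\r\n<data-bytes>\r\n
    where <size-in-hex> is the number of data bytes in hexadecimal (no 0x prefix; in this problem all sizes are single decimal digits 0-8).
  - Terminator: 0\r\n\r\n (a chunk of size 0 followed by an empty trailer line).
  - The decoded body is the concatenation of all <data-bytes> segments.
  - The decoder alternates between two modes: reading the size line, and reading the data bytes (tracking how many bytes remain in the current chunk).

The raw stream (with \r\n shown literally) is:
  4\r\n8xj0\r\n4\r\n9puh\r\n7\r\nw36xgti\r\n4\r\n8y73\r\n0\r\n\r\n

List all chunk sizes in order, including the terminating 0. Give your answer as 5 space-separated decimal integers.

Answer: 4 4 7 4 0

Derivation:
Chunk 1: stream[0..1]='4' size=0x4=4, data at stream[3..7]='8xj0' -> body[0..4], body so far='8xj0'
Chunk 2: stream[9..10]='4' size=0x4=4, data at stream[12..16]='9puh' -> body[4..8], body so far='8xj09puh'
Chunk 3: stream[18..19]='7' size=0x7=7, data at stream[21..28]='w36xgti' -> body[8..15], body so far='8xj09puhw36xgti'
Chunk 4: stream[30..31]='4' size=0x4=4, data at stream[33..37]='8y73' -> body[15..19], body so far='8xj09puhw36xgti8y73'
Chunk 5: stream[39..40]='0' size=0 (terminator). Final body='8xj09puhw36xgti8y73' (19 bytes)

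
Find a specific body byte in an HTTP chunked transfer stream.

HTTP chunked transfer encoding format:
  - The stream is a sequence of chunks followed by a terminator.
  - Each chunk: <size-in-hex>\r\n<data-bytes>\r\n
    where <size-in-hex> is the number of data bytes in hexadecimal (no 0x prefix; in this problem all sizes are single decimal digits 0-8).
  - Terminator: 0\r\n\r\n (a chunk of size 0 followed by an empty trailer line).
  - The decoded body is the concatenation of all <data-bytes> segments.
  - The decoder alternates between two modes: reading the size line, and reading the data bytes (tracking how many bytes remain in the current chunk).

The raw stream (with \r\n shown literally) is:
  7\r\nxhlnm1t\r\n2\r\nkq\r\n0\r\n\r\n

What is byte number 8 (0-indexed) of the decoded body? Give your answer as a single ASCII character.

Answer: q

Derivation:
Chunk 1: stream[0..1]='7' size=0x7=7, data at stream[3..10]='xhlnm1t' -> body[0..7], body so far='xhlnm1t'
Chunk 2: stream[12..13]='2' size=0x2=2, data at stream[15..17]='kq' -> body[7..9], body so far='xhlnm1tkq'
Chunk 3: stream[19..20]='0' size=0 (terminator). Final body='xhlnm1tkq' (9 bytes)
Body byte 8 = 'q'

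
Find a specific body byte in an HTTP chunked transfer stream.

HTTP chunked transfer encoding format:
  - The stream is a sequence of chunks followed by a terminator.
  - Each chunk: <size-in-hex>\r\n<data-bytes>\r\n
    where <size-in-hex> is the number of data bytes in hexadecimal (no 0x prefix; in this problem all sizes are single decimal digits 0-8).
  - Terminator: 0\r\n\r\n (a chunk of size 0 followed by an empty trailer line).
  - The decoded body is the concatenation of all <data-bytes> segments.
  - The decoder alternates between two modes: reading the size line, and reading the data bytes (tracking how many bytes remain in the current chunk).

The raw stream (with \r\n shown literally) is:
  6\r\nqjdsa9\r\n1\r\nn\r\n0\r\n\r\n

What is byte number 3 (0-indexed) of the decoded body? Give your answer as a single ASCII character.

Answer: s

Derivation:
Chunk 1: stream[0..1]='6' size=0x6=6, data at stream[3..9]='qjdsa9' -> body[0..6], body so far='qjdsa9'
Chunk 2: stream[11..12]='1' size=0x1=1, data at stream[14..15]='n' -> body[6..7], body so far='qjdsa9n'
Chunk 3: stream[17..18]='0' size=0 (terminator). Final body='qjdsa9n' (7 bytes)
Body byte 3 = 's'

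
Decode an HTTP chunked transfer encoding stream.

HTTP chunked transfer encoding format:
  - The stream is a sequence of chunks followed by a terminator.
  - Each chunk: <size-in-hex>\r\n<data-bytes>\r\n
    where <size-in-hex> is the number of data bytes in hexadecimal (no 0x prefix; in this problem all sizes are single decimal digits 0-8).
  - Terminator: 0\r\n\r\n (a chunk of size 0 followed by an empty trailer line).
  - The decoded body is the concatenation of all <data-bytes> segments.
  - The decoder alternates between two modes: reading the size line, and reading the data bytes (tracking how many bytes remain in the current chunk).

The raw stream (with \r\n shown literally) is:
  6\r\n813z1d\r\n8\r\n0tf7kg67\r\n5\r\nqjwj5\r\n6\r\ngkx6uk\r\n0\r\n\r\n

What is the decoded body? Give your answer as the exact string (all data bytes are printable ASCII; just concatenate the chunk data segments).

Answer: 813z1d0tf7kg67qjwj5gkx6uk

Derivation:
Chunk 1: stream[0..1]='6' size=0x6=6, data at stream[3..9]='813z1d' -> body[0..6], body so far='813z1d'
Chunk 2: stream[11..12]='8' size=0x8=8, data at stream[14..22]='0tf7kg67' -> body[6..14], body so far='813z1d0tf7kg67'
Chunk 3: stream[24..25]='5' size=0x5=5, data at stream[27..32]='qjwj5' -> body[14..19], body so far='813z1d0tf7kg67qjwj5'
Chunk 4: stream[34..35]='6' size=0x6=6, data at stream[37..43]='gkx6uk' -> body[19..25], body so far='813z1d0tf7kg67qjwj5gkx6uk'
Chunk 5: stream[45..46]='0' size=0 (terminator). Final body='813z1d0tf7kg67qjwj5gkx6uk' (25 bytes)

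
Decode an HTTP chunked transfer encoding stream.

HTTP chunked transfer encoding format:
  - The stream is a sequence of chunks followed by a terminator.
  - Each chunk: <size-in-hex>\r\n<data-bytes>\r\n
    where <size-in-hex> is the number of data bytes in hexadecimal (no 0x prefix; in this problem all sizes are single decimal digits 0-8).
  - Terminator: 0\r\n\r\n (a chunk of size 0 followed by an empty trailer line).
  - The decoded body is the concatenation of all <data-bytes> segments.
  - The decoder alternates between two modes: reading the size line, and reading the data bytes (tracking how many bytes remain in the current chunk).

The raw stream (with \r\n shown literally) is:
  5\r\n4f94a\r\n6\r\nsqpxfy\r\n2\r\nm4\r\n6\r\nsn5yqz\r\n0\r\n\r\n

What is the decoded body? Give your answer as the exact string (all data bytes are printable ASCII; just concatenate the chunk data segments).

Answer: 4f94asqpxfym4sn5yqz

Derivation:
Chunk 1: stream[0..1]='5' size=0x5=5, data at stream[3..8]='4f94a' -> body[0..5], body so far='4f94a'
Chunk 2: stream[10..11]='6' size=0x6=6, data at stream[13..19]='sqpxfy' -> body[5..11], body so far='4f94asqpxfy'
Chunk 3: stream[21..22]='2' size=0x2=2, data at stream[24..26]='m4' -> body[11..13], body so far='4f94asqpxfym4'
Chunk 4: stream[28..29]='6' size=0x6=6, data at stream[31..37]='sn5yqz' -> body[13..19], body so far='4f94asqpxfym4sn5yqz'
Chunk 5: stream[39..40]='0' size=0 (terminator). Final body='4f94asqpxfym4sn5yqz' (19 bytes)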